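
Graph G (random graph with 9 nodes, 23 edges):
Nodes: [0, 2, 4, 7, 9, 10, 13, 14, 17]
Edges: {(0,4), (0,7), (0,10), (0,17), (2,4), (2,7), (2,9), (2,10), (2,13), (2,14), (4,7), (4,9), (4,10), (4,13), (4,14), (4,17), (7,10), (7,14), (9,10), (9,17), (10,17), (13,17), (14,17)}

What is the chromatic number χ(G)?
χ(G) = 5

Clique number ω(G) = 4 (lower bound: χ ≥ ω).
Odd cycle [7, 0, 17, 9, 2] needs 3 colors (χ ≥ 3).
Vertex 10 is adjacent to every vertex of [0, 2, 7, 9, 17], which already need 3 colors among themselves, so 10 needs a new color (χ ≥ 4).
Vertex 4 is adjacent to every vertex of [0, 2, 7, 9, 10, 17], which already need 4 colors among themselves, so 4 needs a new color (χ ≥ 5).
The coloring below uses 5 colors, so χ(G) = 5.
A valid 5-coloring: color 1: [4]; color 2: [10, 13, 14]; color 3: [2, 17]; color 4: [7, 9]; color 5: [0].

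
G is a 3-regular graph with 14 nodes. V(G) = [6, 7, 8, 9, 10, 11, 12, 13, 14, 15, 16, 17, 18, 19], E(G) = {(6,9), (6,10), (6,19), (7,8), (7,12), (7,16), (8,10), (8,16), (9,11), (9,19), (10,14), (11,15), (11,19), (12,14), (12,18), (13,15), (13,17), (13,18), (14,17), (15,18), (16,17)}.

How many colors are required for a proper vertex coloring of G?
Clique number ω(G) = 3 (lower bound: χ ≥ ω).
The clique on [6, 9, 19] has size 3, forcing χ ≥ 3, and the coloring below uses 3 colors, so χ(G) = 3.
A valid 3-coloring: color 1: [9, 10, 12, 15, 16]; color 2: [7, 13, 14, 19]; color 3: [6, 8, 11, 17, 18].

χ(G) = 3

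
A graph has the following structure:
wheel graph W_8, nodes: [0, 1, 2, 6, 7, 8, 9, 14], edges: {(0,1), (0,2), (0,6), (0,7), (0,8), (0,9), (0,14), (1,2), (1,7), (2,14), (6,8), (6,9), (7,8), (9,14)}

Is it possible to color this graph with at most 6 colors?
Yes, G is 6-colorable

A valid 6-coloring: color 1: [0]; color 2: [2, 7, 9]; color 3: [1, 6, 14]; color 4: [8].
(χ(G) = 4 ≤ 6.)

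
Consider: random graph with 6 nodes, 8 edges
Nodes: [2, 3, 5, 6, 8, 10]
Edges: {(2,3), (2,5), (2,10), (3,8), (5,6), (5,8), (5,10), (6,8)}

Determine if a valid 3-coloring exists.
A valid 3-coloring: color 1: [3, 5]; color 2: [2, 8]; color 3: [6, 10].
(χ(G) = 3 ≤ 3.)

Yes, G is 3-colorable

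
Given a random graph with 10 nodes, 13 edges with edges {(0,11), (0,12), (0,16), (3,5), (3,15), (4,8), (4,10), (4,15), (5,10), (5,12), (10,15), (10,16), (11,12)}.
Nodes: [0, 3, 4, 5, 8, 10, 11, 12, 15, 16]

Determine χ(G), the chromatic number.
χ(G) = 3

Clique number ω(G) = 3 (lower bound: χ ≥ ω).
The clique on [0, 11, 12] has size 3, forcing χ ≥ 3, and the coloring below uses 3 colors, so χ(G) = 3.
A valid 3-coloring: color 1: [3, 8, 10, 12]; color 2: [0, 4, 5]; color 3: [11, 15, 16].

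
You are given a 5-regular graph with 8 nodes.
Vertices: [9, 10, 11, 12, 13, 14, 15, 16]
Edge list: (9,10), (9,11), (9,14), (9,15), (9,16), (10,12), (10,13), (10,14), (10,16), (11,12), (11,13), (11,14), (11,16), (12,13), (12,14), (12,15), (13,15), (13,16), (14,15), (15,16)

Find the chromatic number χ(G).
Clique number ω(G) = 3 (lower bound: χ ≥ ω).
Odd cycle [16, 13, 12, 14, 9] needs 3 colors (χ ≥ 3).
Vertex 10 is adjacent to every vertex of [9, 12, 13, 14, 16], which already need 3 colors among themselves, so 10 needs a new color (χ ≥ 4).
The coloring below uses 4 colors, so χ(G) = 4.
A valid 4-coloring: color 1: [10, 11, 15]; color 2: [14, 16]; color 3: [9, 12]; color 4: [13].

χ(G) = 4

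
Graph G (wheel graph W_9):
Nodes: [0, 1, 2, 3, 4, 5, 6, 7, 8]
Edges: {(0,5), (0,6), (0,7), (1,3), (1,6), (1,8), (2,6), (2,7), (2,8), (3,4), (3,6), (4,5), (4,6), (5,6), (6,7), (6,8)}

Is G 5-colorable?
Yes, G is 5-colorable

A valid 5-coloring: color 1: [6]; color 2: [0, 1, 2, 4]; color 3: [3, 5, 7, 8].
(χ(G) = 3 ≤ 5.)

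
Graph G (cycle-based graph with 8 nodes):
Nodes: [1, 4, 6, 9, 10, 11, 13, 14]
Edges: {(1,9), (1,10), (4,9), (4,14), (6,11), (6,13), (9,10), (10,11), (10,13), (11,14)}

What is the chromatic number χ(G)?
Clique number ω(G) = 3 (lower bound: χ ≥ ω).
The clique on [1, 9, 10] has size 3, forcing χ ≥ 3, and the coloring below uses 3 colors, so χ(G) = 3.
A valid 3-coloring: color 1: [6, 10, 14]; color 2: [9, 11, 13]; color 3: [1, 4].

χ(G) = 3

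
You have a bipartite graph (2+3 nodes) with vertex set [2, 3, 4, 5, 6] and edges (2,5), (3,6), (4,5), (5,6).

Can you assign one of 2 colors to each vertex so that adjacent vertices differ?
Yes, G is 2-colorable

A valid 2-coloring: color 1: [3, 5]; color 2: [2, 4, 6].
(χ(G) = 2 ≤ 2.)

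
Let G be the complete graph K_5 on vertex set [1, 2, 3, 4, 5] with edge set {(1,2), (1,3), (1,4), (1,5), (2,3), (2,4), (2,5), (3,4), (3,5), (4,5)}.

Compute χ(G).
χ(G) = 5

Clique number ω(G) = 5 (lower bound: χ ≥ ω).
The clique on [1, 2, 3, 4, 5] has size 5, forcing χ ≥ 5, and the coloring below uses 5 colors, so χ(G) = 5.
A valid 5-coloring: color 1: [5]; color 2: [4]; color 3: [3]; color 4: [2]; color 5: [1].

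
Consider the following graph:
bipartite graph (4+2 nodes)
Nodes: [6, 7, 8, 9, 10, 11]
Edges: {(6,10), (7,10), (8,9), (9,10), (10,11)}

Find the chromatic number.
χ(G) = 2

Clique number ω(G) = 2 (lower bound: χ ≥ ω).
The graph is bipartite (no odd cycle), so 2 colors suffice: χ(G) = 2.
A valid 2-coloring: color 1: [8, 10]; color 2: [6, 7, 9, 11].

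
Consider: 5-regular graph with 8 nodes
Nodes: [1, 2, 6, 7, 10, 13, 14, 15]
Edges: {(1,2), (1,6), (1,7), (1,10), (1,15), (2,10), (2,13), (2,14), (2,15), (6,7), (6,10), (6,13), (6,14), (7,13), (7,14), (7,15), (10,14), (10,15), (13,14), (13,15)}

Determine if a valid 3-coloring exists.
The clique on vertices [1, 2, 10, 15] has size 4 > 3, so it alone needs 4 colors.

No, G is not 3-colorable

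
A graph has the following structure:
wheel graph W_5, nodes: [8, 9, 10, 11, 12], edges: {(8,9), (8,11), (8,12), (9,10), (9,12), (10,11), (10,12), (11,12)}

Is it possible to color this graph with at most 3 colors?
Yes, G is 3-colorable

A valid 3-coloring: color 1: [12]; color 2: [9, 11]; color 3: [8, 10].
(χ(G) = 3 ≤ 3.)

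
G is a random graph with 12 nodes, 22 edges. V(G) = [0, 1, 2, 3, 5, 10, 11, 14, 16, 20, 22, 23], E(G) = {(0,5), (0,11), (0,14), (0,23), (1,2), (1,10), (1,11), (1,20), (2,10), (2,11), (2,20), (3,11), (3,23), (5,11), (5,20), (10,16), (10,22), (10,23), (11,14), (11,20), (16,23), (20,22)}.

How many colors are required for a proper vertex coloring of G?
χ(G) = 4

Clique number ω(G) = 4 (lower bound: χ ≥ ω).
The clique on [1, 2, 11, 20] has size 4, forcing χ ≥ 4, and the coloring below uses 4 colors, so χ(G) = 4.
A valid 4-coloring: color 1: [10, 11]; color 2: [0, 3, 16, 20]; color 3: [1, 5, 14, 22, 23]; color 4: [2].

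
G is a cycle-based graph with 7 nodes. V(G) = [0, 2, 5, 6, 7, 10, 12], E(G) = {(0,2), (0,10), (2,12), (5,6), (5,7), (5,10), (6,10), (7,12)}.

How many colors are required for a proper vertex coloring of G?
χ(G) = 3

Clique number ω(G) = 3 (lower bound: χ ≥ ω).
The clique on [5, 6, 10] has size 3, forcing χ ≥ 3, and the coloring below uses 3 colors, so χ(G) = 3.
A valid 3-coloring: color 1: [0, 5, 12]; color 2: [2, 7, 10]; color 3: [6].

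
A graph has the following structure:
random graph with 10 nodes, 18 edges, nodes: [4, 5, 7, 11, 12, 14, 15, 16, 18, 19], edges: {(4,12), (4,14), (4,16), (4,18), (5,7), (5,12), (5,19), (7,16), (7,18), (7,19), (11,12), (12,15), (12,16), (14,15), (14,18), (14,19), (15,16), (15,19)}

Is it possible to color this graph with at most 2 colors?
The clique on vertices [5, 7, 19] has size 3 > 2, so it alone needs 3 colors.

No, G is not 2-colorable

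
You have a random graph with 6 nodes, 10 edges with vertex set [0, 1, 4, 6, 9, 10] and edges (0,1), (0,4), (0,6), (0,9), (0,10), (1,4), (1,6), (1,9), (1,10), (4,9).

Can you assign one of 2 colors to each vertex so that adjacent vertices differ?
The clique on vertices [0, 1, 4, 9] has size 4 > 2, so it alone needs 4 colors.

No, G is not 2-colorable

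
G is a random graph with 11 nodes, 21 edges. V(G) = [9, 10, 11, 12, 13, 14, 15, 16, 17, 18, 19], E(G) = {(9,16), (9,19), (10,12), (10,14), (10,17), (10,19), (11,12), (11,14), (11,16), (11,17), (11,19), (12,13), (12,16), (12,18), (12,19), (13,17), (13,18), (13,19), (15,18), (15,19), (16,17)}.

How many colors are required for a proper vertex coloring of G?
Clique number ω(G) = 3 (lower bound: χ ≥ ω).
The clique on [11, 12, 16] has size 3, forcing χ ≥ 3, and the coloring below uses 3 colors, so χ(G) = 3.
A valid 3-coloring: color 1: [9, 12, 14, 15, 17]; color 2: [16, 18, 19]; color 3: [10, 11, 13].

χ(G) = 3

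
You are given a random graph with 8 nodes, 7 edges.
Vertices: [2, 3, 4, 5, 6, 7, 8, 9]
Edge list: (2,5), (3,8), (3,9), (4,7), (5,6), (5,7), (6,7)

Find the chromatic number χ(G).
χ(G) = 3

Clique number ω(G) = 3 (lower bound: χ ≥ ω).
The clique on [5, 6, 7] has size 3, forcing χ ≥ 3, and the coloring below uses 3 colors, so χ(G) = 3.
A valid 3-coloring: color 1: [2, 3, 7]; color 2: [4, 5, 8, 9]; color 3: [6].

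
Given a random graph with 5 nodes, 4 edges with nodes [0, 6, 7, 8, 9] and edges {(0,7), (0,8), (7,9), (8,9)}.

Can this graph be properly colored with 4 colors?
A valid 4-coloring: color 1: [0, 6, 9]; color 2: [7, 8].
(χ(G) = 2 ≤ 4.)

Yes, G is 4-colorable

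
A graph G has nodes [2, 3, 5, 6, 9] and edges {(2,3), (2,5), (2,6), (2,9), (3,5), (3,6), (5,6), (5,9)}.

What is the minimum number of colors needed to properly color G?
χ(G) = 4

Clique number ω(G) = 4 (lower bound: χ ≥ ω).
The clique on [2, 3, 5, 6] has size 4, forcing χ ≥ 4, and the coloring below uses 4 colors, so χ(G) = 4.
A valid 4-coloring: color 1: [2]; color 2: [5]; color 3: [6, 9]; color 4: [3].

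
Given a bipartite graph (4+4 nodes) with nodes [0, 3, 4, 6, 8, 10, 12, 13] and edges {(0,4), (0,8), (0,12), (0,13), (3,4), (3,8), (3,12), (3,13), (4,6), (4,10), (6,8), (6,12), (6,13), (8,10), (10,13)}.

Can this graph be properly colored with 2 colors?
A valid 2-coloring: color 1: [0, 3, 6, 10]; color 2: [4, 8, 12, 13].
(χ(G) = 2 ≤ 2.)

Yes, G is 2-colorable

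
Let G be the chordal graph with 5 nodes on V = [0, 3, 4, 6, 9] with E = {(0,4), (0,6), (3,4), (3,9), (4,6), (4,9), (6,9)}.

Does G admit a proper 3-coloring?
A valid 3-coloring: color 1: [4]; color 2: [3, 6]; color 3: [0, 9].
(χ(G) = 3 ≤ 3.)

Yes, G is 3-colorable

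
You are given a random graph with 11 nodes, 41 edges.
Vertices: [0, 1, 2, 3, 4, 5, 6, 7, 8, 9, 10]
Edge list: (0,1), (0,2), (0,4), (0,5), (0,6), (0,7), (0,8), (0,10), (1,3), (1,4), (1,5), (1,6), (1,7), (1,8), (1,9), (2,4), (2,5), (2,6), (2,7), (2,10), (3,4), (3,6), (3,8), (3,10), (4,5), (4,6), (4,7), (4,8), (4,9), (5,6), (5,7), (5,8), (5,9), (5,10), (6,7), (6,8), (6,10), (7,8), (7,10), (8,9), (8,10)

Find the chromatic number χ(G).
χ(G) = 7

Clique number ω(G) = 7 (lower bound: χ ≥ ω).
The clique on [0, 1, 4, 5, 6, 7, 8] has size 7, forcing χ ≥ 7, and the coloring below uses 7 colors, so χ(G) = 7.
A valid 7-coloring: color 1: [4, 10]; color 2: [6, 9]; color 3: [3, 5]; color 4: [2, 8]; color 5: [0]; color 6: [1]; color 7: [7].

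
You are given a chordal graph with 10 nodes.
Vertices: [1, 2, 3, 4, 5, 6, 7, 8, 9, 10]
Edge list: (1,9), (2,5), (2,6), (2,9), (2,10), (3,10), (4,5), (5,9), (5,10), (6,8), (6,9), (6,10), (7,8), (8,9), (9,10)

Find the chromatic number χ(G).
χ(G) = 4

Clique number ω(G) = 4 (lower bound: χ ≥ ω).
The clique on [2, 5, 9, 10] has size 4, forcing χ ≥ 4, and the coloring below uses 4 colors, so χ(G) = 4.
A valid 4-coloring: color 1: [3, 4, 7, 9]; color 2: [1, 8, 10]; color 3: [2]; color 4: [5, 6].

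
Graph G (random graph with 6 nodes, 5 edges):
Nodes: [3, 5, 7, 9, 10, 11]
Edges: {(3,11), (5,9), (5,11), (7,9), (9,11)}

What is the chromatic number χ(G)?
Clique number ω(G) = 3 (lower bound: χ ≥ ω).
The clique on [5, 9, 11] has size 3, forcing χ ≥ 3, and the coloring below uses 3 colors, so χ(G) = 3.
A valid 3-coloring: color 1: [3, 9, 10]; color 2: [7, 11]; color 3: [5].

χ(G) = 3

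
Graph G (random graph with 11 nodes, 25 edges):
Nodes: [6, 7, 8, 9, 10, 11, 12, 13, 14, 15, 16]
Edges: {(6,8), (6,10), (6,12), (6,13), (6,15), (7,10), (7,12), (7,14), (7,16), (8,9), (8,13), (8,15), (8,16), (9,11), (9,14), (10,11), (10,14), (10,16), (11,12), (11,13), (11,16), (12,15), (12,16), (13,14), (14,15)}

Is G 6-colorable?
A valid 6-coloring: color 1: [6, 7, 11]; color 2: [8, 12, 14]; color 3: [9, 13, 15, 16]; color 4: [10].
(χ(G) = 4 ≤ 6.)

Yes, G is 6-colorable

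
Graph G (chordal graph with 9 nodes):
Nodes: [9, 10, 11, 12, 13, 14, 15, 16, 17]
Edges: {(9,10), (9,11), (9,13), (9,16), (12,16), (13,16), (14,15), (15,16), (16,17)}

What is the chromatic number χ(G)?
χ(G) = 3

Clique number ω(G) = 3 (lower bound: χ ≥ ω).
The clique on [9, 13, 16] has size 3, forcing χ ≥ 3, and the coloring below uses 3 colors, so χ(G) = 3.
A valid 3-coloring: color 1: [10, 11, 14, 16]; color 2: [9, 12, 15, 17]; color 3: [13].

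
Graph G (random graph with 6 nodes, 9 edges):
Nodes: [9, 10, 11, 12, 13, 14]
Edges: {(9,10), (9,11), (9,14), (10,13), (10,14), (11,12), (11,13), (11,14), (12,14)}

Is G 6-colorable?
Yes, G is 6-colorable

A valid 6-coloring: color 1: [10, 11]; color 2: [13, 14]; color 3: [9, 12].
(χ(G) = 3 ≤ 6.)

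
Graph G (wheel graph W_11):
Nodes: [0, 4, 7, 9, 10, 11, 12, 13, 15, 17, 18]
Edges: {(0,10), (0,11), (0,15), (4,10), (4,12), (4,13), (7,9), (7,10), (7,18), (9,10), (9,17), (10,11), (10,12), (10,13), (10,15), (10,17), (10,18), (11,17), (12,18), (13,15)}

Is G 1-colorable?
No, G is not 1-colorable

The clique on vertices [0, 10, 11] has size 3 > 1, so it alone needs 3 colors.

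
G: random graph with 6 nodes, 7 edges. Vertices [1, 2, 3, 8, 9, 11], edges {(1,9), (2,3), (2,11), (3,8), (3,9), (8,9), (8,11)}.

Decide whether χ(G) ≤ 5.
A valid 5-coloring: color 1: [2, 9]; color 2: [1, 3, 11]; color 3: [8].
(χ(G) = 3 ≤ 5.)

Yes, G is 5-colorable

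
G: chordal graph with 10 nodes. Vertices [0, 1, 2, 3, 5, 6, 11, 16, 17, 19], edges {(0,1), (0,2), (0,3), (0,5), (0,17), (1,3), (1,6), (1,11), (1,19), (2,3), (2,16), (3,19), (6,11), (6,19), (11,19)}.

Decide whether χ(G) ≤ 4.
Yes, G is 4-colorable

A valid 4-coloring: color 1: [1, 2, 5, 17]; color 2: [0, 16, 19]; color 3: [3, 6]; color 4: [11].
(χ(G) = 4 ≤ 4.)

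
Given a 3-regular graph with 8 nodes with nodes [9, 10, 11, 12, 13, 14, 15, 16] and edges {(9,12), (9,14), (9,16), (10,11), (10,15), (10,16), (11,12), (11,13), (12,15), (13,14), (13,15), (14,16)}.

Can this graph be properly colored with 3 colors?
Yes, G is 3-colorable

A valid 3-coloring: color 1: [10, 12, 14]; color 2: [13, 16]; color 3: [9, 11, 15].
(χ(G) = 3 ≤ 3.)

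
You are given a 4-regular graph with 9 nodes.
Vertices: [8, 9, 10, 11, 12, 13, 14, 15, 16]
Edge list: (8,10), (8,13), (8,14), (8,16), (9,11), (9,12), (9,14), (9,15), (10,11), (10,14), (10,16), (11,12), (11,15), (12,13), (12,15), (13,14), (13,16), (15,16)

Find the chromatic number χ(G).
χ(G) = 4

Clique number ω(G) = 4 (lower bound: χ ≥ ω).
The clique on [9, 11, 12, 15] has size 4, forcing χ ≥ 4, and the coloring below uses 4 colors, so χ(G) = 4.
A valid 4-coloring: color 1: [10, 13, 15]; color 2: [8, 9]; color 3: [12, 14, 16]; color 4: [11].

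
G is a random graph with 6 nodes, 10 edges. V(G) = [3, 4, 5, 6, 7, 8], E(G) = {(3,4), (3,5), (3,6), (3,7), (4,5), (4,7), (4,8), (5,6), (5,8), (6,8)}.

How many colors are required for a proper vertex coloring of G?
Clique number ω(G) = 3 (lower bound: χ ≥ ω).
The clique on [4, 5, 8] has size 3, forcing χ ≥ 3, and the coloring below uses 3 colors, so χ(G) = 3.
A valid 3-coloring: color 1: [3, 8]; color 2: [4, 6]; color 3: [5, 7].

χ(G) = 3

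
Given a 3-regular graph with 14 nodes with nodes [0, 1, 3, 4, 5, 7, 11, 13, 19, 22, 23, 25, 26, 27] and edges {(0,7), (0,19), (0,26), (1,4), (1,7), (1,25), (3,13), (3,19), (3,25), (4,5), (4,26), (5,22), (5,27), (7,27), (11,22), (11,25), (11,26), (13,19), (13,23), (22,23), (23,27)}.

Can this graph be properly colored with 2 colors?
No, G is not 2-colorable

The clique on vertices [3, 13, 19] has size 3 > 2, so it alone needs 3 colors.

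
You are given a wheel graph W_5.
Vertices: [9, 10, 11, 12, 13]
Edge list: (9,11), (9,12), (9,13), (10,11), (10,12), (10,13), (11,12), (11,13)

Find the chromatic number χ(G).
Clique number ω(G) = 3 (lower bound: χ ≥ ω).
The clique on [9, 11, 12] has size 3, forcing χ ≥ 3, and the coloring below uses 3 colors, so χ(G) = 3.
A valid 3-coloring: color 1: [11]; color 2: [12, 13]; color 3: [9, 10].

χ(G) = 3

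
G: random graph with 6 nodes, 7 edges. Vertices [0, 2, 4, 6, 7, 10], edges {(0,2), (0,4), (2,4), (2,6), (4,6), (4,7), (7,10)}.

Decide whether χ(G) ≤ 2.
The clique on vertices [0, 2, 4] has size 3 > 2, so it alone needs 3 colors.

No, G is not 2-colorable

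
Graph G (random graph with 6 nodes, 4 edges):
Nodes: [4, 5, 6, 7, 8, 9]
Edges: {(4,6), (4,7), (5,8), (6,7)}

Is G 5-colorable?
Yes, G is 5-colorable

A valid 5-coloring: color 1: [4, 5, 9]; color 2: [6, 8]; color 3: [7].
(χ(G) = 3 ≤ 5.)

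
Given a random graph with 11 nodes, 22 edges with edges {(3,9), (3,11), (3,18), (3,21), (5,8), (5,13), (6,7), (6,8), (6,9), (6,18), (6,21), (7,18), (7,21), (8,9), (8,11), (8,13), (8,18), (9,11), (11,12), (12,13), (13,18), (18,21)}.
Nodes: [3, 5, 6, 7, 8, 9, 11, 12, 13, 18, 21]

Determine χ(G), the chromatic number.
χ(G) = 4

Clique number ω(G) = 4 (lower bound: χ ≥ ω).
The clique on [6, 7, 18, 21] has size 4, forcing χ ≥ 4, and the coloring below uses 4 colors, so χ(G) = 4.
A valid 4-coloring: color 1: [8, 12, 21]; color 2: [5, 9, 18]; color 3: [6, 11, 13]; color 4: [3, 7].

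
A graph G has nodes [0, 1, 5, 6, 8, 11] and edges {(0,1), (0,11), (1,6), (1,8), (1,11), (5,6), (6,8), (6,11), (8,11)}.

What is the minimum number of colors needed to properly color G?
Clique number ω(G) = 4 (lower bound: χ ≥ ω).
The clique on [1, 6, 8, 11] has size 4, forcing χ ≥ 4, and the coloring below uses 4 colors, so χ(G) = 4.
A valid 4-coloring: color 1: [0, 6]; color 2: [5, 11]; color 3: [1]; color 4: [8].

χ(G) = 4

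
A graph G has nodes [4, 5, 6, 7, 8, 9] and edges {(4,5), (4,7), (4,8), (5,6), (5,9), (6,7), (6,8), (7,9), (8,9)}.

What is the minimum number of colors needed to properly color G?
χ(G) = 2

Clique number ω(G) = 2 (lower bound: χ ≥ ω).
The graph is bipartite (no odd cycle), so 2 colors suffice: χ(G) = 2.
A valid 2-coloring: color 1: [5, 7, 8]; color 2: [4, 6, 9].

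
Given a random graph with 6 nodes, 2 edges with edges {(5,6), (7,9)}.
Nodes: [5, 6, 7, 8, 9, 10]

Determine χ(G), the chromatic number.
χ(G) = 2

Clique number ω(G) = 2 (lower bound: χ ≥ ω).
The graph is bipartite (no odd cycle), so 2 colors suffice: χ(G) = 2.
A valid 2-coloring: color 1: [5, 7, 8, 10]; color 2: [6, 9].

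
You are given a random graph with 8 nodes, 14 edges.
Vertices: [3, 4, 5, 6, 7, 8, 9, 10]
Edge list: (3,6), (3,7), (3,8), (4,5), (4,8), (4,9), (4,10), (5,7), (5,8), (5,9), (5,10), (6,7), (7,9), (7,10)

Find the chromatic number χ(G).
Clique number ω(G) = 3 (lower bound: χ ≥ ω).
The clique on [3, 6, 7] has size 3, forcing χ ≥ 3, and the coloring below uses 3 colors, so χ(G) = 3.
A valid 3-coloring: color 1: [3, 5]; color 2: [4, 7]; color 3: [6, 8, 9, 10].

χ(G) = 3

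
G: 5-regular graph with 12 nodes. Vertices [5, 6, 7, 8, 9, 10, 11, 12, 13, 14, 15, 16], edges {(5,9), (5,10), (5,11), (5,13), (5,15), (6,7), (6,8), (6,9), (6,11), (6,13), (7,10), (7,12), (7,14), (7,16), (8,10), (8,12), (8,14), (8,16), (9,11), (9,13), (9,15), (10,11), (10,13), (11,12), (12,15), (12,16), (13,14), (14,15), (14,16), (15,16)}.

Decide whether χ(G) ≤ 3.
Yes, G is 3-colorable

A valid 3-coloring: color 1: [7, 8, 11, 13, 15]; color 2: [9, 10, 12, 14]; color 3: [5, 6, 16].
(χ(G) = 3 ≤ 3.)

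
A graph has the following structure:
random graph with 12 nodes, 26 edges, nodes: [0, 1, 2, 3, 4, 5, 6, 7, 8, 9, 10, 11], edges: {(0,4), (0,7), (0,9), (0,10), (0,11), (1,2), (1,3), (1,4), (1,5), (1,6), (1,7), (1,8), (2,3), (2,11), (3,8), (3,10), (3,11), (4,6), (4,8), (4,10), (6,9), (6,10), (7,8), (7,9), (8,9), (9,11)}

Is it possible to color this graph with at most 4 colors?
A valid 4-coloring: color 1: [1, 9, 10]; color 2: [5, 6, 8, 11]; color 3: [3, 4, 7]; color 4: [0, 2].
(χ(G) = 4 ≤ 4.)

Yes, G is 4-colorable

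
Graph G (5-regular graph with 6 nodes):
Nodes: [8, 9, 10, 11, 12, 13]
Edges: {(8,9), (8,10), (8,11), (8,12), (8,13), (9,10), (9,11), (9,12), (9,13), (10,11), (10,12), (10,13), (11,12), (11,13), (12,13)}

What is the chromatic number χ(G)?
Clique number ω(G) = 6 (lower bound: χ ≥ ω).
The clique on [8, 9, 10, 11, 12, 13] has size 6, forcing χ ≥ 6, and the coloring below uses 6 colors, so χ(G) = 6.
A valid 6-coloring: color 1: [13]; color 2: [12]; color 3: [11]; color 4: [8]; color 5: [9]; color 6: [10].

χ(G) = 6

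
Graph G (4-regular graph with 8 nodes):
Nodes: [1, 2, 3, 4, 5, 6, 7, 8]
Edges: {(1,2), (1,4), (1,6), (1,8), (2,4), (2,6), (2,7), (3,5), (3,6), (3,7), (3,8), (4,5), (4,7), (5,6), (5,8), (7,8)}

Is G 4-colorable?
A valid 4-coloring: color 1: [4, 6, 8]; color 2: [1, 5, 7]; color 3: [2, 3].
(χ(G) = 3 ≤ 4.)

Yes, G is 4-colorable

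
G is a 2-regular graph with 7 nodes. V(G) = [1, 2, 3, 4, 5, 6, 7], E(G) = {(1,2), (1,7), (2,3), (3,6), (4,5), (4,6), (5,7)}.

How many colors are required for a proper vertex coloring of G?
χ(G) = 3

Clique number ω(G) = 2 (lower bound: χ ≥ ω).
Odd cycle [5, 7, 1, 2, 3, 6, 4] needs 3 colors (χ ≥ 3).
The coloring below uses 3 colors, so χ(G) = 3.
A valid 3-coloring: color 1: [1, 5, 6]; color 2: [2, 4, 7]; color 3: [3].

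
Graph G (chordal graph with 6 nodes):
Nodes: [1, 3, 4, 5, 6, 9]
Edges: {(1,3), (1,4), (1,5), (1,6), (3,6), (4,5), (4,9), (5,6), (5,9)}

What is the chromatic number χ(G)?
χ(G) = 3

Clique number ω(G) = 3 (lower bound: χ ≥ ω).
The clique on [1, 3, 6] has size 3, forcing χ ≥ 3, and the coloring below uses 3 colors, so χ(G) = 3.
A valid 3-coloring: color 1: [3, 5]; color 2: [1, 9]; color 3: [4, 6].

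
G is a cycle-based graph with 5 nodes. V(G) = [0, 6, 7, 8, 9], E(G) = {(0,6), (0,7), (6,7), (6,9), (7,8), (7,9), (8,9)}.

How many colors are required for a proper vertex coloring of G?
χ(G) = 3

Clique number ω(G) = 3 (lower bound: χ ≥ ω).
The clique on [0, 6, 7] has size 3, forcing χ ≥ 3, and the coloring below uses 3 colors, so χ(G) = 3.
A valid 3-coloring: color 1: [7]; color 2: [0, 9]; color 3: [6, 8].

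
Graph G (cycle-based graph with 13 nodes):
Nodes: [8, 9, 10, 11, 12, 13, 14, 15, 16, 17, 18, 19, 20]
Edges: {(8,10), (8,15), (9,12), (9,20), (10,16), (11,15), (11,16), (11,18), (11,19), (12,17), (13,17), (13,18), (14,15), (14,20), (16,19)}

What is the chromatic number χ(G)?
χ(G) = 3

Clique number ω(G) = 3 (lower bound: χ ≥ ω).
The clique on [11, 16, 19] has size 3, forcing χ ≥ 3, and the coloring below uses 3 colors, so χ(G) = 3.
A valid 3-coloring: color 1: [8, 11, 12, 13, 20]; color 2: [9, 15, 16, 17, 18]; color 3: [10, 14, 19].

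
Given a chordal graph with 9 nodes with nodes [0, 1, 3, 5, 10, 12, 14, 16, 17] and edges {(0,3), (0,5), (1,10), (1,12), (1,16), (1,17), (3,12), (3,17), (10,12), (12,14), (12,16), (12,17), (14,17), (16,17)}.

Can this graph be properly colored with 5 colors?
A valid 5-coloring: color 1: [0, 12]; color 2: [5, 10, 17]; color 3: [1, 3, 14]; color 4: [16].
(χ(G) = 4 ≤ 5.)

Yes, G is 5-colorable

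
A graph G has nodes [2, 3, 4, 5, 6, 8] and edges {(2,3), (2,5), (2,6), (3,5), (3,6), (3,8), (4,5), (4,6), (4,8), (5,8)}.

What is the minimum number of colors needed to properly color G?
χ(G) = 3

Clique number ω(G) = 3 (lower bound: χ ≥ ω).
The clique on [3, 5, 8] has size 3, forcing χ ≥ 3, and the coloring below uses 3 colors, so χ(G) = 3.
A valid 3-coloring: color 1: [3, 4]; color 2: [5, 6]; color 3: [2, 8].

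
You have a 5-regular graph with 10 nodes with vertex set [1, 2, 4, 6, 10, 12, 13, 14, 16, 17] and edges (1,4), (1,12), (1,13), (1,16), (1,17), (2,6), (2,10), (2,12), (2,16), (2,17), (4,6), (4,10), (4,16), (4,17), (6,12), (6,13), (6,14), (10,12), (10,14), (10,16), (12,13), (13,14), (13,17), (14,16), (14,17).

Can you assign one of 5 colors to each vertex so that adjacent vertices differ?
Yes, G is 5-colorable

A valid 5-coloring: color 1: [4, 12, 14]; color 2: [6, 16, 17]; color 3: [10, 13]; color 4: [1, 2].
(χ(G) = 4 ≤ 5.)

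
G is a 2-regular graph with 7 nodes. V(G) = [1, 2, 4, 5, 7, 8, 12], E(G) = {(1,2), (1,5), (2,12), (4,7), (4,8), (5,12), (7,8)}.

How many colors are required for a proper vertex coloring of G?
Clique number ω(G) = 3 (lower bound: χ ≥ ω).
The clique on [4, 7, 8] has size 3, forcing χ ≥ 3, and the coloring below uses 3 colors, so χ(G) = 3.
A valid 3-coloring: color 1: [1, 4, 12]; color 2: [2, 5, 7]; color 3: [8].

χ(G) = 3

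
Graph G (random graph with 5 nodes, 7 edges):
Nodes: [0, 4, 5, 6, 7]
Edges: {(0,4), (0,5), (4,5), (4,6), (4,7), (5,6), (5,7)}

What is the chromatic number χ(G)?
χ(G) = 3

Clique number ω(G) = 3 (lower bound: χ ≥ ω).
The clique on [0, 4, 5] has size 3, forcing χ ≥ 3, and the coloring below uses 3 colors, so χ(G) = 3.
A valid 3-coloring: color 1: [4]; color 2: [5]; color 3: [0, 6, 7].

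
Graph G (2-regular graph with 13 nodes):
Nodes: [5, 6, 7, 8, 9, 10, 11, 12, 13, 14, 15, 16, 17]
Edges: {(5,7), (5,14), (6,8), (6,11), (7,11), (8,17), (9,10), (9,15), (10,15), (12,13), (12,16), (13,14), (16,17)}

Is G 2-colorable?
The clique on vertices [9, 10, 15] has size 3 > 2, so it alone needs 3 colors.

No, G is not 2-colorable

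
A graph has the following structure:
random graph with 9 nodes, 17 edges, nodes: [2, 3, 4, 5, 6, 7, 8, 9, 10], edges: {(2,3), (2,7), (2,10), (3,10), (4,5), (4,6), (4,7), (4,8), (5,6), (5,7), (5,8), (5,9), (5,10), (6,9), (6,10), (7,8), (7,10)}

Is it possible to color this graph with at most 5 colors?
A valid 5-coloring: color 1: [2, 5]; color 2: [3, 6, 7]; color 3: [4, 9, 10]; color 4: [8].
(χ(G) = 4 ≤ 5.)

Yes, G is 5-colorable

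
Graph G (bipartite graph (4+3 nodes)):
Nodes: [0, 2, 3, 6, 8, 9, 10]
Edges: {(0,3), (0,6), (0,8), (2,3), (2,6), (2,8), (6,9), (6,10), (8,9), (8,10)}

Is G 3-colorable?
A valid 3-coloring: color 1: [3, 6, 8]; color 2: [0, 2, 9, 10].
(χ(G) = 2 ≤ 3.)

Yes, G is 3-colorable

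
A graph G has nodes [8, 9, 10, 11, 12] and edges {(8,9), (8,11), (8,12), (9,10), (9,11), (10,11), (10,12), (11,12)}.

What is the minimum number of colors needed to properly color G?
Clique number ω(G) = 3 (lower bound: χ ≥ ω).
The clique on [8, 9, 11] has size 3, forcing χ ≥ 3, and the coloring below uses 3 colors, so χ(G) = 3.
A valid 3-coloring: color 1: [11]; color 2: [9, 12]; color 3: [8, 10].

χ(G) = 3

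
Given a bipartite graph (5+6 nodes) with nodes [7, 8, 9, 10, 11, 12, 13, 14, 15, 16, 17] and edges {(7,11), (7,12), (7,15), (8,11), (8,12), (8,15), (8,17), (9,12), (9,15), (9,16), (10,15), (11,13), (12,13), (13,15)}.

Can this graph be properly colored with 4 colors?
A valid 4-coloring: color 1: [11, 12, 14, 15, 16, 17]; color 2: [7, 8, 9, 10, 13].
(χ(G) = 2 ≤ 4.)

Yes, G is 4-colorable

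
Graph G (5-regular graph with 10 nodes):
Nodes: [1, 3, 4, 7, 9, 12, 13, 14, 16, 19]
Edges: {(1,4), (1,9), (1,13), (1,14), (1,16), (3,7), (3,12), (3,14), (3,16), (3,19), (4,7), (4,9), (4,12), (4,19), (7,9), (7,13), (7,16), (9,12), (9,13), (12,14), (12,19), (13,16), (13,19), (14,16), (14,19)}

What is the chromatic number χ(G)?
Clique number ω(G) = 4 (lower bound: χ ≥ ω).
The clique on [3, 12, 14, 19] has size 4, forcing χ ≥ 4, and the coloring below uses 4 colors, so χ(G) = 4.
A valid 4-coloring: color 1: [3, 4, 13]; color 2: [9, 16, 19]; color 3: [7, 14]; color 4: [1, 12].

χ(G) = 4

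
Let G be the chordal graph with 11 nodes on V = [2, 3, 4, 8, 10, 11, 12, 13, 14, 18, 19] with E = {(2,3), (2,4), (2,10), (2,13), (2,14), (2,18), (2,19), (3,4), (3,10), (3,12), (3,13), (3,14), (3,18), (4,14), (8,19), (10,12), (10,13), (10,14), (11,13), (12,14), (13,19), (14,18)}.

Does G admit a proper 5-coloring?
Yes, G is 5-colorable

A valid 5-coloring: color 1: [3, 11, 19]; color 2: [2, 8, 12]; color 3: [13, 14]; color 4: [4, 10, 18].
(χ(G) = 4 ≤ 5.)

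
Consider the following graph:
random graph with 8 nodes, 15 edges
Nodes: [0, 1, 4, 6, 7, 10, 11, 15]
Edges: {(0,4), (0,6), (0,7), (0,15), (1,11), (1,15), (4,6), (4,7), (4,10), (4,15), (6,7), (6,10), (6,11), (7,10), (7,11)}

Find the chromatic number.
χ(G) = 4

Clique number ω(G) = 4 (lower bound: χ ≥ ω).
The clique on [0, 4, 6, 7] has size 4, forcing χ ≥ 4, and the coloring below uses 4 colors, so χ(G) = 4.
A valid 4-coloring: color 1: [6, 15]; color 2: [4, 11]; color 3: [1, 7]; color 4: [0, 10].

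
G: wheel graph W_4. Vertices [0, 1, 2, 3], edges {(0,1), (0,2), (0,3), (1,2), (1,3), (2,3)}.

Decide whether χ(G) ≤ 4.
A valid 4-coloring: color 1: [1]; color 2: [2]; color 3: [0]; color 4: [3].
(χ(G) = 4 ≤ 4.)

Yes, G is 4-colorable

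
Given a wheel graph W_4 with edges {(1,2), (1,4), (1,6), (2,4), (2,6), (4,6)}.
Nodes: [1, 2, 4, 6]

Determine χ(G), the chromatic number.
χ(G) = 4

Clique number ω(G) = 4 (lower bound: χ ≥ ω).
The clique on [1, 2, 4, 6] has size 4, forcing χ ≥ 4, and the coloring below uses 4 colors, so χ(G) = 4.
A valid 4-coloring: color 1: [6]; color 2: [1]; color 3: [2]; color 4: [4].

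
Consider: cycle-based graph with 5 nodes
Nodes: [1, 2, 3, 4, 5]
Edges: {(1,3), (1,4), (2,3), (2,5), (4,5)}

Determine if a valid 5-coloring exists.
A valid 5-coloring: color 1: [1, 2]; color 2: [3, 4]; color 3: [5].
(χ(G) = 3 ≤ 5.)

Yes, G is 5-colorable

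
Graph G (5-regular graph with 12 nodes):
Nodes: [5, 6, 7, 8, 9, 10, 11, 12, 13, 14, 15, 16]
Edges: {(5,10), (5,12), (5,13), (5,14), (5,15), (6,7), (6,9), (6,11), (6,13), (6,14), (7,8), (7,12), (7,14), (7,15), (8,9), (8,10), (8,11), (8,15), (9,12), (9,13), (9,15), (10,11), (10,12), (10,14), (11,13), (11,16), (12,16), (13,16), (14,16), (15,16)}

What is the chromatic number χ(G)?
Clique number ω(G) = 3 (lower bound: χ ≥ ω).
Suppose a proper 3-coloring c exists. The clique [5, 10, 12] takes 3 distinct colors; by symmetry let c(5) = 1, c(10) = 2, c(12) = 3.
- Vertex 14: neighbors [5, 10] already have colors [1, 2] ⇒ c(14) = 3.
- Vertex 6: neighbors [14] already have colors [3]; try each remaining color.
- Case c(6) = 1:
  - Vertex 9: neighbors [6, 12] already have colors [1, 3] ⇒ c(9) = 2.
  - Vertex 11: neighbors [6, 10] already have colors [1, 2] ⇒ c(11) = 3.
  - Vertex 13: neighbors [5, 9, 11] already have colors [1, 2, 3] — all 3 colors blocked. Contradiction.
- Case c(6) = 2:
  - Vertex 9: neighbors [6, 12] already have colors [2, 3] ⇒ c(9) = 1.
  - Vertex 8: neighbors [9, 10] already have colors [1, 2] ⇒ c(8) = 3.
  - Vertex 11: neighbors [6, 8] already have colors [2, 3] ⇒ c(11) = 1.
  - Vertex 15: neighbors [5, 8] already have colors [1, 3] ⇒ c(15) = 2.
  - Vertex 16: neighbors [11, 15, 12] already have colors [1, 2, 3] — all 3 colors blocked. Contradiction.
Every case ends in a contradiction, so G has no proper 3-coloring (χ ≥ 4).
The coloring below uses 4 colors, so χ(G) = 4.
A valid 4-coloring: color 1: [5, 7, 9, 11]; color 2: [8, 12, 13, 14]; color 3: [6, 10, 16]; color 4: [15].

χ(G) = 4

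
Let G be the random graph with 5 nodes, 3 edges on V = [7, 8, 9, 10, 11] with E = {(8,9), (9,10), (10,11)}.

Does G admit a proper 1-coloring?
No, G is not 1-colorable

Edge (8,9) forces its endpoints to differ, so 1 color is not enough.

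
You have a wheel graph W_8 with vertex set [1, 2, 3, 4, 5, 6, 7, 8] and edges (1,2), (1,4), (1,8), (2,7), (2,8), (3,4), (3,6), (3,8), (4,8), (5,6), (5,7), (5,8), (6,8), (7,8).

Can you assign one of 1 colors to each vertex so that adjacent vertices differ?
No, G is not 1-colorable

The clique on vertices [1, 2, 8] has size 3 > 1, so it alone needs 3 colors.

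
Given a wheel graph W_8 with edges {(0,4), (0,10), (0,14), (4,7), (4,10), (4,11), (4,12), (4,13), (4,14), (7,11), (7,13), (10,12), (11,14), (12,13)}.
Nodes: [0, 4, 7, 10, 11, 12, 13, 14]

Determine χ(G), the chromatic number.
χ(G) = 4

Clique number ω(G) = 3 (lower bound: χ ≥ ω).
Odd cycle [7, 11, 14, 0, 10, 12, 13] needs 3 colors (χ ≥ 3).
Vertex 4 is adjacent to every vertex of [0, 7, 10, 11, 12, 13, 14], which already need 3 colors among themselves, so 4 needs a new color (χ ≥ 4).
The coloring below uses 4 colors, so χ(G) = 4.
A valid 4-coloring: color 1: [4]; color 2: [7, 12, 14]; color 3: [0, 11, 13]; color 4: [10].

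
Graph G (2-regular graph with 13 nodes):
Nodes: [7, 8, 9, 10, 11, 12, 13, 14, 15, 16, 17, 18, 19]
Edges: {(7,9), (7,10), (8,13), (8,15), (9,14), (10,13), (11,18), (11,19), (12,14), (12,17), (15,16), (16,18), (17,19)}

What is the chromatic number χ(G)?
Clique number ω(G) = 2 (lower bound: χ ≥ ω).
Odd cycle [17, 19, 11, 18, 16, 15, 8, 13, 10, 7, 9, 14, 12] needs 3 colors (χ ≥ 3).
The coloring below uses 3 colors, so χ(G) = 3.
A valid 3-coloring: color 1: [7, 11, 13, 14, 16, 17]; color 2: [8, 9, 10, 12, 18, 19]; color 3: [15].

χ(G) = 3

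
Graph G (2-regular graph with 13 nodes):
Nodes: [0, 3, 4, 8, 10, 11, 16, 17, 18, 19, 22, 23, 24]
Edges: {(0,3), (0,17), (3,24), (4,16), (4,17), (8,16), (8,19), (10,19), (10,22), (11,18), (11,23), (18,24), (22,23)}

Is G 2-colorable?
No, G is not 2-colorable

Odd cycle [18, 11, 23, 22, 10, 19, 8, 16, 4, 17, 0, 3, 24] needs 3 colors (χ ≥ 3).
Hence χ(G) ≥ 3 > 2, so no proper 2-coloring exists.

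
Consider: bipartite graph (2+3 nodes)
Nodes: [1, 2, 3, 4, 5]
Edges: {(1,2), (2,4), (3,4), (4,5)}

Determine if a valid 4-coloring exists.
A valid 4-coloring: color 1: [1, 4]; color 2: [2, 3, 5].
(χ(G) = 2 ≤ 4.)

Yes, G is 4-colorable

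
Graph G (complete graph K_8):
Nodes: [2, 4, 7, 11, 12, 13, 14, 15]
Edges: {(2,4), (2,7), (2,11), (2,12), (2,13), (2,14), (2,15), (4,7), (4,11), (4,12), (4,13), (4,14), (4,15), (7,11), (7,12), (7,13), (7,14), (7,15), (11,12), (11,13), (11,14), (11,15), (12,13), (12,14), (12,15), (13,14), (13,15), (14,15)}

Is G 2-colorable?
No, G is not 2-colorable

The clique on vertices [2, 4, 7, 11, 12, 13, 14, 15] has size 8 > 2, so it alone needs 8 colors.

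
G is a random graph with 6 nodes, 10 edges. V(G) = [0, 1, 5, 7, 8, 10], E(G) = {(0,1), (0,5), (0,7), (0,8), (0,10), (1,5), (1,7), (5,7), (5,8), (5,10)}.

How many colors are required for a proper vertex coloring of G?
Clique number ω(G) = 4 (lower bound: χ ≥ ω).
The clique on [0, 1, 5, 7] has size 4, forcing χ ≥ 4, and the coloring below uses 4 colors, so χ(G) = 4.
A valid 4-coloring: color 1: [5]; color 2: [0]; color 3: [1, 8, 10]; color 4: [7].

χ(G) = 4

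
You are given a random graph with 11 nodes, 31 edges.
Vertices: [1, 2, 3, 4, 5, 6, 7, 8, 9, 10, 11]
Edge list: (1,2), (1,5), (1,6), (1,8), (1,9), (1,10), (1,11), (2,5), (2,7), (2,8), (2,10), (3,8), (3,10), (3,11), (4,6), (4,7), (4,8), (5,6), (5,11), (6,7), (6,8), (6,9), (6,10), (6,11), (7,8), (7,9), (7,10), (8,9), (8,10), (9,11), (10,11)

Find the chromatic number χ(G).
χ(G) = 4

Clique number ω(G) = 4 (lower bound: χ ≥ ω).
The clique on [1, 2, 8, 10] has size 4, forcing χ ≥ 4, and the coloring below uses 4 colors, so χ(G) = 4.
A valid 4-coloring: color 1: [2, 3, 6]; color 2: [8, 11]; color 3: [1, 7]; color 4: [4, 5, 9, 10].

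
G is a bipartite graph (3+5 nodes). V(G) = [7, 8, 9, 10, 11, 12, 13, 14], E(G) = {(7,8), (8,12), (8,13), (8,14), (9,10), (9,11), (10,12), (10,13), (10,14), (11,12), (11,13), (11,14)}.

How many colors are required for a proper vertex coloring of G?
Clique number ω(G) = 2 (lower bound: χ ≥ ω).
The graph is bipartite (no odd cycle), so 2 colors suffice: χ(G) = 2.
A valid 2-coloring: color 1: [8, 10, 11]; color 2: [7, 9, 12, 13, 14].

χ(G) = 2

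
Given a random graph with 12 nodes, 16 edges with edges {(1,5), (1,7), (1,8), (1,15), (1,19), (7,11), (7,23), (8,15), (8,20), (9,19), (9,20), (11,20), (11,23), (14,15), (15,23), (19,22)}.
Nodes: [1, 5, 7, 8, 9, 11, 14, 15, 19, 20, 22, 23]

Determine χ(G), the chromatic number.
Clique number ω(G) = 3 (lower bound: χ ≥ ω).
The clique on [1, 8, 15] has size 3, forcing χ ≥ 3, and the coloring below uses 3 colors, so χ(G) = 3.
A valid 3-coloring: color 1: [1, 14, 20, 22, 23]; color 2: [5, 7, 15, 19]; color 3: [8, 9, 11].

χ(G) = 3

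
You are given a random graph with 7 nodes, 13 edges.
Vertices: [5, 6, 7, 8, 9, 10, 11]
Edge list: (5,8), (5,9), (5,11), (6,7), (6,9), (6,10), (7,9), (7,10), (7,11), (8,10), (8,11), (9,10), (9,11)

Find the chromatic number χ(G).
χ(G) = 4

Clique number ω(G) = 4 (lower bound: χ ≥ ω).
The clique on [6, 7, 9, 10] has size 4, forcing χ ≥ 4, and the coloring below uses 4 colors, so χ(G) = 4.
A valid 4-coloring: color 1: [8, 9]; color 2: [10, 11]; color 3: [5, 7]; color 4: [6].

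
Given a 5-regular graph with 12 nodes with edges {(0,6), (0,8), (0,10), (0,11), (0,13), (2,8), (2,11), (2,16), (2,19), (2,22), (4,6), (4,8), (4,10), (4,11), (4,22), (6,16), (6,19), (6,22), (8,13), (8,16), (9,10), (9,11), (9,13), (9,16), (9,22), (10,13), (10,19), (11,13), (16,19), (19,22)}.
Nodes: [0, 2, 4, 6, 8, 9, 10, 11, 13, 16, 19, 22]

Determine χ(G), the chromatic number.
χ(G) = 4

Clique number ω(G) = 3 (lower bound: χ ≥ ω).
Suppose a proper 3-coloring c exists. The clique [0, 8, 13] takes 3 distinct colors; by symmetry let c(0) = 1, c(8) = 2, c(13) = 3.
- Vertex 10: neighbors [0, 13] already have colors [1, 3] ⇒ c(10) = 2.
- Vertex 9: neighbors [10, 13] already have colors [2, 3] ⇒ c(9) = 1.
- Vertex 16: neighbors [9, 8] already have colors [1, 2] ⇒ c(16) = 3.
- Vertex 2: neighbors [8, 16] already have colors [2, 3] ⇒ c(2) = 1.
- Vertex 19: neighbors [2, 10, 16] already have colors [1, 2, 3] — all 3 colors blocked. Contradiction.
The forced assignments end in a contradiction, so G has no proper 3-coloring (χ ≥ 4).
The coloring below uses 4 colors, so χ(G) = 4.
A valid 4-coloring: color 1: [8, 9, 19]; color 2: [0, 4, 16]; color 3: [2, 6, 13]; color 4: [10, 11, 22].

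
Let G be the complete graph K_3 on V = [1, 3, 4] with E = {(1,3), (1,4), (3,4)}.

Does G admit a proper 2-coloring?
No, G is not 2-colorable

The clique on vertices [1, 3, 4] has size 3 > 2, so it alone needs 3 colors.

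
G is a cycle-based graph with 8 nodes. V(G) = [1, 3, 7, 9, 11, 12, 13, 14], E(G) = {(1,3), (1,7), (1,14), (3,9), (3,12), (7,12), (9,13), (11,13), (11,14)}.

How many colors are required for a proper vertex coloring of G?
Clique number ω(G) = 2 (lower bound: χ ≥ ω).
The graph is bipartite (no odd cycle), so 2 colors suffice: χ(G) = 2.
A valid 2-coloring: color 1: [3, 7, 13, 14]; color 2: [1, 9, 11, 12].

χ(G) = 2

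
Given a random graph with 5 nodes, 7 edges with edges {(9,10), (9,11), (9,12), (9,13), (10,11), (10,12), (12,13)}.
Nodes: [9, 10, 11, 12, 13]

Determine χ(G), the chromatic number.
χ(G) = 3

Clique number ω(G) = 3 (lower bound: χ ≥ ω).
The clique on [9, 10, 11] has size 3, forcing χ ≥ 3, and the coloring below uses 3 colors, so χ(G) = 3.
A valid 3-coloring: color 1: [9]; color 2: [11, 12]; color 3: [10, 13].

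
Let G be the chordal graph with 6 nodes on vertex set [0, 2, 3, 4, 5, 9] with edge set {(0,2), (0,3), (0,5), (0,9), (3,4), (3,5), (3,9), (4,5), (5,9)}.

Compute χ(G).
Clique number ω(G) = 4 (lower bound: χ ≥ ω).
The clique on [0, 3, 5, 9] has size 4, forcing χ ≥ 4, and the coloring below uses 4 colors, so χ(G) = 4.
A valid 4-coloring: color 1: [2, 3]; color 2: [0, 4]; color 3: [5]; color 4: [9].

χ(G) = 4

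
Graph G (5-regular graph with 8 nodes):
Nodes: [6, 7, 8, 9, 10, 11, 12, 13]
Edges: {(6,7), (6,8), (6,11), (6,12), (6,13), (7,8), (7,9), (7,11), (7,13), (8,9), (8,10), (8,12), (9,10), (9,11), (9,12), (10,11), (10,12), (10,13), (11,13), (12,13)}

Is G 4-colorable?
Yes, G is 4-colorable

A valid 4-coloring: color 1: [8, 13]; color 2: [6, 9]; color 3: [7, 10]; color 4: [11, 12].
(χ(G) = 4 ≤ 4.)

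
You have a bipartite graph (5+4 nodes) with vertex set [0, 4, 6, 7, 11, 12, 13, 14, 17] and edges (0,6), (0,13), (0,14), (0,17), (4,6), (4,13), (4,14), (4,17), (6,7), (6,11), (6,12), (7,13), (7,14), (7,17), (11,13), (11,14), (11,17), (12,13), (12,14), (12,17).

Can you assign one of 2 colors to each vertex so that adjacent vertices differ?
A valid 2-coloring: color 1: [6, 13, 14, 17]; color 2: [0, 4, 7, 11, 12].
(χ(G) = 2 ≤ 2.)

Yes, G is 2-colorable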